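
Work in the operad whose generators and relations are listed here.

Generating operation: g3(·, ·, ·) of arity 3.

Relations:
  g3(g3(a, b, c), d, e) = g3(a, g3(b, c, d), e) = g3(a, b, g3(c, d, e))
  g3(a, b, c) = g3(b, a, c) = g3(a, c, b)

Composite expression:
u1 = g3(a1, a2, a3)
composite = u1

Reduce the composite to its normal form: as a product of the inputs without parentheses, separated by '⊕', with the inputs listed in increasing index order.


Both nesting and order wash out for g3; what remains is which a's occur.
g3(a1, a2, a3) spells out as a1 ⊕ a2 ⊕ a3
sorting the factors by input index: a1 ⊕ a2 ⊕ a3

a1 ⊕ a2 ⊕ a3


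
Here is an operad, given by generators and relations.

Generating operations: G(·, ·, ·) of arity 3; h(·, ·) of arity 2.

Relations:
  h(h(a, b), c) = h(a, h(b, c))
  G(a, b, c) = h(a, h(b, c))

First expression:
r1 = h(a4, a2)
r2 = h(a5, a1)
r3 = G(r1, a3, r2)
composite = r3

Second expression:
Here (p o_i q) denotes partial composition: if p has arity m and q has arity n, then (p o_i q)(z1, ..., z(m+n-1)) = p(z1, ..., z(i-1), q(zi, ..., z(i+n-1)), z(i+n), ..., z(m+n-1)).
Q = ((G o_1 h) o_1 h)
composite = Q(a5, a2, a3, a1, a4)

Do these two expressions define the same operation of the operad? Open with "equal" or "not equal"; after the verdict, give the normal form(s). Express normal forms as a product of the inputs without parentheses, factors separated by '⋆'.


not equal — first a4 ⋆ a2 ⋆ a3 ⋆ a5 ⋆ a1, second a5 ⋆ a2 ⋆ a3 ⋆ a1 ⋆ a4

The first expression, normalized: a4 ⋆ a2 ⋆ a3 ⋆ a5 ⋆ a1
The second expression, normalized: a5 ⋆ a2 ⋆ a3 ⋆ a1 ⋆ a4
Distinct normal forms: not equal.


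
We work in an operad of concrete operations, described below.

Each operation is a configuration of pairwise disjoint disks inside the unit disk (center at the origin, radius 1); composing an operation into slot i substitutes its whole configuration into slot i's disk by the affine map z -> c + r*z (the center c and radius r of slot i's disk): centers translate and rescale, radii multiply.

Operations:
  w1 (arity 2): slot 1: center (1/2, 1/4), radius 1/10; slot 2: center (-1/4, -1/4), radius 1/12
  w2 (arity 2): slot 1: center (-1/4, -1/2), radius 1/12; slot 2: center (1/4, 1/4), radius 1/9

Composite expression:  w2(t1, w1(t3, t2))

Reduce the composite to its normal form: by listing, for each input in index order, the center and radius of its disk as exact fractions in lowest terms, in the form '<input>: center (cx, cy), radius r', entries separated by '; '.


t1: center (-1/4, -1/2), radius 1/12; t2: center (2/9, 2/9), radius 1/108; t3: center (11/36, 5/18), radius 1/90

Only the slot chain above each t matters under w2; compose those maps.
tracing t1 down its 1-map path: center (-1/4, -1/2), radius 1/12
tracing t3 down its 2-map path: center (11/36, 5/18), radius 1/90
tracing t2 down its 2-map path: center (2/9, 2/9), radius 1/108


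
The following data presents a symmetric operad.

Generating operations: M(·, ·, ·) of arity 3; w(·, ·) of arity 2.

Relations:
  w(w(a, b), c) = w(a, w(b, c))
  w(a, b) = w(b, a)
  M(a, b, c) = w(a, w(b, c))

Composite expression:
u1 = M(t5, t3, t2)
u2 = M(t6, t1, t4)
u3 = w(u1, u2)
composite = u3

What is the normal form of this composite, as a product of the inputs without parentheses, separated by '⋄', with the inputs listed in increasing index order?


t1 ⋄ t2 ⋄ t3 ⋄ t4 ⋄ t5 ⋄ t6

Key point: w commutes, so take the t-inputs in any fixed order.
M(t5, t3, t2) collapses to t5 ⋄ t3 ⋄ t2
M(t6, t1, t4) collapses to t6 ⋄ t1 ⋄ t4
w(M(t5, t3, t2), M(t6, t1, t4)) collapses to t5 ⋄ t3 ⋄ t2 ⋄ t6 ⋄ t1 ⋄ t4
putting the inputs in ascending order: t1 ⋄ t2 ⋄ t3 ⋄ t4 ⋄ t5 ⋄ t6


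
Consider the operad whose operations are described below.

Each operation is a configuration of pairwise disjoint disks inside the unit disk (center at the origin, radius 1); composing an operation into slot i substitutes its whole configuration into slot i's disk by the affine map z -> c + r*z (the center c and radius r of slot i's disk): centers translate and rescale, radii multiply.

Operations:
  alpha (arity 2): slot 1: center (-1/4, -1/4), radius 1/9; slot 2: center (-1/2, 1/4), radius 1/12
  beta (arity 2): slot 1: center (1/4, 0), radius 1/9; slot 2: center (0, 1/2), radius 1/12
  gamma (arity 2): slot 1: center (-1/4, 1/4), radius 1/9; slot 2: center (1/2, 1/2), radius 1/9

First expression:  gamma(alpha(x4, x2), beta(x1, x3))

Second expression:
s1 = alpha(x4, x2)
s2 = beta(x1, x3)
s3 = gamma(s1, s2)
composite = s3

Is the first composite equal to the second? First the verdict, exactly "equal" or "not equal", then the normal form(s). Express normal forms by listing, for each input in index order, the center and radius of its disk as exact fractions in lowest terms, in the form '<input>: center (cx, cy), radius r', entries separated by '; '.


equal; both compose to x1: center (19/36, 1/2), radius 1/81; x2: center (-11/36, 5/18), radius 1/108; x3: center (1/2, 5/9), radius 1/108; x4: center (-5/18, 2/9), radius 1/81

The first expression, normalized: x1: center (19/36, 1/2), radius 1/81; x2: center (-11/36, 5/18), radius 1/108; x3: center (1/2, 5/9), radius 1/108; x4: center (-5/18, 2/9), radius 1/81
The second expression, normalized: x1: center (19/36, 1/2), radius 1/81; x2: center (-11/36, 5/18), radius 1/108; x3: center (1/2, 5/9), radius 1/108; x4: center (-5/18, 2/9), radius 1/81
One common form — equal.


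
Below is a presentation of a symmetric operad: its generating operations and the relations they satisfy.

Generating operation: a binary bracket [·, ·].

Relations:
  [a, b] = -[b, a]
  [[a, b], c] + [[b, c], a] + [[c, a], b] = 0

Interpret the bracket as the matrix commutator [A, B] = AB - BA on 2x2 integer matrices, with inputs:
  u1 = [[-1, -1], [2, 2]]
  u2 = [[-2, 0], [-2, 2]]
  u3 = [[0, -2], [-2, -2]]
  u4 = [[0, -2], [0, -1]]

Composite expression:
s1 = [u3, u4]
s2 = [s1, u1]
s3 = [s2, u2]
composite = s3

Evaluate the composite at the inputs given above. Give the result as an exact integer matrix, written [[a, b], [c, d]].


[[-4, 8], [-112, 4]]


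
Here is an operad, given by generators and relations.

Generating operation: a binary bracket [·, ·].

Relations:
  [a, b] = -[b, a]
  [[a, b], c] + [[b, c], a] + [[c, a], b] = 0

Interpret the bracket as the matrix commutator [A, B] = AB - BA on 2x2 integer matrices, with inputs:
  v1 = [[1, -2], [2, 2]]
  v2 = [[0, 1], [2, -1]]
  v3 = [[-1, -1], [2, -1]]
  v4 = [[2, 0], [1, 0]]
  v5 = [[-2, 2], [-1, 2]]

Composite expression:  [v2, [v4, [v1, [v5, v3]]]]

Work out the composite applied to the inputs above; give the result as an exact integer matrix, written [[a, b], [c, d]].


[[-120, 32], [56, 120]]

[v5, v3] = [[3, 4], [8, -3]]
[v1, [v5, v3]] = [[-24, 8], [20, 24]]
[v4, [v1, [v5, v3]]] = [[-8, 16], [-88, 8]]
[v2, [v4, [v1, [v5, v3]]]] = [[-120, 32], [56, 120]]


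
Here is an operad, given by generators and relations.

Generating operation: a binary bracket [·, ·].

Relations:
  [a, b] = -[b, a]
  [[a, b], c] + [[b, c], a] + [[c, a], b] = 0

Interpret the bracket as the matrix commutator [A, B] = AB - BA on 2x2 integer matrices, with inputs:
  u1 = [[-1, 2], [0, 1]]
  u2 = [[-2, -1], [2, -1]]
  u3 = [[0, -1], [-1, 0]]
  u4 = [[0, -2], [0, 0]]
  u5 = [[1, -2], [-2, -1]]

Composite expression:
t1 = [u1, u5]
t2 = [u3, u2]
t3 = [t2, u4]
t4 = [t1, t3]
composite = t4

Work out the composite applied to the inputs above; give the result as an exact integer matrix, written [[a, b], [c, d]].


[[48, -96], [-16, -48]]


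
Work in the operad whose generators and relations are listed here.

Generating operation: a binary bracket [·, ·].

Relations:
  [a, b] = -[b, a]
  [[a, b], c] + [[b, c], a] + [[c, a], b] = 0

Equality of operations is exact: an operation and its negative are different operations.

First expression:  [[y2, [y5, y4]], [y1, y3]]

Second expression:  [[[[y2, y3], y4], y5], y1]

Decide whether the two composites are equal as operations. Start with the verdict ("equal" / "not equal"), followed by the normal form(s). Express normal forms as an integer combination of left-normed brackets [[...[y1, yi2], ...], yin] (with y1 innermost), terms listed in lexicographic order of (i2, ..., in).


not equal — first [[[[y1, y3], y2], y4], y5] - [[[[y1, y3], y2], y5], y4] - [[[[y1, y3], y4], y5], y2] + [[[[y1, y3], y5], y4], y2], second -[[[[y1, y2], y3], y4], y5] + [[[[y1, y3], y2], y4], y5] + [[[[y1, y4], y2], y3], y5] - [[[[y1, y4], y3], y2], y5] + [[[[y1, y5], y2], y3], y4] - [[[[y1, y5], y3], y2], y4] - [[[[y1, y5], y4], y2], y3] + [[[[y1, y5], y4], y3], y2]

The first expression reduces to [[[[y1, y3], y2], y4], y5] - [[[[y1, y3], y2], y5], y4] - [[[[y1, y3], y4], y5], y2] + [[[[y1, y3], y5], y4], y2]
The second expression reduces to -[[[[y1, y2], y3], y4], y5] + [[[[y1, y3], y2], y4], y5] + [[[[y1, y4], y2], y3], y5] - [[[[y1, y4], y3], y2], y5] + [[[[y1, y5], y2], y3], y4] - [[[[y1, y5], y3], y2], y4] - [[[[y1, y5], y4], y2], y3] + [[[[y1, y5], y4], y3], y2]
Distinct normal forms: not equal.


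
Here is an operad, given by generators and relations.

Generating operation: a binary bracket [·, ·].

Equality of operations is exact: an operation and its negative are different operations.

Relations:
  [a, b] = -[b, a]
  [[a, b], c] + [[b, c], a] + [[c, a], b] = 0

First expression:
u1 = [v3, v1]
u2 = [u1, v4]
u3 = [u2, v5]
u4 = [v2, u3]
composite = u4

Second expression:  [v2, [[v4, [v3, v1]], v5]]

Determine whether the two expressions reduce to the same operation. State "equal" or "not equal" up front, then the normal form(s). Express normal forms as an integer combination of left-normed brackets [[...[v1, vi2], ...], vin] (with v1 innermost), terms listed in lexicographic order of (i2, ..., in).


not equal — first [[[[v1, v3], v4], v5], v2], second -[[[[v1, v3], v4], v5], v2]

In normal form, the first expression is [[[[v1, v3], v4], v5], v2]
In normal form, the second expression is -[[[[v1, v3], v4], v5], v2]
The normal forms differ: not equal.


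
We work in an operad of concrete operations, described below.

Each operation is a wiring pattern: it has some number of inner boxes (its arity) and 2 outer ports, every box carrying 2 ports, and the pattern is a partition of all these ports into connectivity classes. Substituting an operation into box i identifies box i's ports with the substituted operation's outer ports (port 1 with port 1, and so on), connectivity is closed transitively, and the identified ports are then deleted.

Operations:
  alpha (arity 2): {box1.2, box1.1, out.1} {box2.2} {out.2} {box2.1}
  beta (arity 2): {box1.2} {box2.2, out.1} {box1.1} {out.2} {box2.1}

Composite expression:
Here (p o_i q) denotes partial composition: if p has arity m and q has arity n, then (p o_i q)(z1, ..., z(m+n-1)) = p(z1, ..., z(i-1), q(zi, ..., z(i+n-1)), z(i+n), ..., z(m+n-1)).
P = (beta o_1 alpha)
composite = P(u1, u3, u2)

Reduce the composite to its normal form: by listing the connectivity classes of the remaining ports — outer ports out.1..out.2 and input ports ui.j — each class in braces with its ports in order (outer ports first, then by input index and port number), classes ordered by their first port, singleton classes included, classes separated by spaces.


{out.1, u2.2} {out.2} {u1.1, u1.2} {u2.1} {u3.1} {u3.2}

Two ports join when wires chain via beta-identified ports.
composing alpha on (u1, u3), with out.j its own outer ports: {out.1, u1.1, u1.2} {out.2} {u3.1} {u3.2}
composing beta on (u1, u3, u2), with out.j its own outer ports: {out.1, u2.2} {out.2} {u1.1, u1.2} {u2.1} {u3.1} {u3.2}


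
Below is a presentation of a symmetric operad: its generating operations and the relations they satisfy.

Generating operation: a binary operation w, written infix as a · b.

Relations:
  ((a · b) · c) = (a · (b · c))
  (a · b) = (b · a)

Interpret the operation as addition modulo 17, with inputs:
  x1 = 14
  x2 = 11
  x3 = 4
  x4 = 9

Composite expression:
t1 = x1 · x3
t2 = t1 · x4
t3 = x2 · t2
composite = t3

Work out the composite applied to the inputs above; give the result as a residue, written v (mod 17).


4 (mod 17)

(x1 · x3) = 1
((x1 · x3) · x4) = 10
(x2 · ((x1 · x3) · x4)) = 4


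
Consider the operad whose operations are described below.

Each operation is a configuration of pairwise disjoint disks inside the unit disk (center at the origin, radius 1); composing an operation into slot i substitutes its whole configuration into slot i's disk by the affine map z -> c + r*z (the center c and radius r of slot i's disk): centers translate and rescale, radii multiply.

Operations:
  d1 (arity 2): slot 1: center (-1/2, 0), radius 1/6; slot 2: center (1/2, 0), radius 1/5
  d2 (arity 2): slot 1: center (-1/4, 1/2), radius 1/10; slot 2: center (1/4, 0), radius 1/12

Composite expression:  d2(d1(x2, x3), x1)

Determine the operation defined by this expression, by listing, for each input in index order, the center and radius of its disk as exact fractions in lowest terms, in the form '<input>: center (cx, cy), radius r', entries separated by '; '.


x1: center (1/4, 0), radius 1/12; x2: center (-3/10, 1/2), radius 1/60; x3: center (-1/5, 1/2), radius 1/50

Follow each x-input down from d2: c' goes to c + r*c', radius to r*r'.
x2 passes through 2 substitutions, ending at center (-3/10, 1/2), radius 1/60
x3 passes through 2 substitutions, ending at center (-1/5, 1/2), radius 1/50
x1 passes through 1 substitution, ending at center (1/4, 0), radius 1/12


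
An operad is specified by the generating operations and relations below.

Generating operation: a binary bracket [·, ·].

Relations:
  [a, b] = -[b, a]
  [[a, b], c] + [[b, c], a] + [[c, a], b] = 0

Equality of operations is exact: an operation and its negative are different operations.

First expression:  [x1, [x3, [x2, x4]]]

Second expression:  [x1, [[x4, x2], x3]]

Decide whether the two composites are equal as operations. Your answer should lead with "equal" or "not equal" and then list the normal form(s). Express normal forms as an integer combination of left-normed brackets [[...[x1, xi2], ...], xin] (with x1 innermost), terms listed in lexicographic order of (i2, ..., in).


equal: each reduces to -[[[x1, x2], x4], x3] + [[[x1, x3], x2], x4] - [[[x1, x3], x4], x2] + [[[x1, x4], x2], x3]

The first expression, normalized: -[[[x1, x2], x4], x3] + [[[x1, x3], x2], x4] - [[[x1, x3], x4], x2] + [[[x1, x4], x2], x3]
The second expression, normalized: -[[[x1, x2], x4], x3] + [[[x1, x3], x2], x4] - [[[x1, x3], x4], x2] + [[[x1, x4], x2], x3]
One common form — equal.


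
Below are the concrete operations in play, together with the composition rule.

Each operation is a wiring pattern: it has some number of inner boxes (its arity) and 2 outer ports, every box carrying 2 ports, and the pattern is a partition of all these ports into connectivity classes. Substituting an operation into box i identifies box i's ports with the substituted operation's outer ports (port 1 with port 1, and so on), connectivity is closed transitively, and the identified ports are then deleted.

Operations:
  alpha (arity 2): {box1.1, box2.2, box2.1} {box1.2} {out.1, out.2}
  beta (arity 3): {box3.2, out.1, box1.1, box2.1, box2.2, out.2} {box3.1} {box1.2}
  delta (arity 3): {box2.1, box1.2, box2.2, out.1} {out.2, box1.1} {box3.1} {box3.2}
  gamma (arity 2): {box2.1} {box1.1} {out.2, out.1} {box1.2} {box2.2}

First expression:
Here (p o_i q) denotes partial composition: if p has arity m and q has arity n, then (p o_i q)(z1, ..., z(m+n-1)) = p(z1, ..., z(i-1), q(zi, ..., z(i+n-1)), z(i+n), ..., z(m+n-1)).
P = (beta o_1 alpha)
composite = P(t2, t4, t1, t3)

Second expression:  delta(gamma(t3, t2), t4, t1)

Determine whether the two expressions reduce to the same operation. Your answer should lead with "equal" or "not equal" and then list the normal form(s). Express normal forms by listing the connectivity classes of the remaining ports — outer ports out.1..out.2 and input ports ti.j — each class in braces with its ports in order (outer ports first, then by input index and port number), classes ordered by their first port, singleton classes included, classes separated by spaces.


The first expression reduces to {out.1, out.2, t1.1, t1.2, t3.2} {t2.1, t4.1, t4.2} {t2.2} {t3.1}
The second expression reduces to {out.1, out.2, t4.1, t4.2} {t1.1} {t1.2} {t2.1} {t2.2} {t3.1} {t3.2}
The forms do not match — not equal.

not equal — first {out.1, out.2, t1.1, t1.2, t3.2} {t2.1, t4.1, t4.2} {t2.2} {t3.1}, second {out.1, out.2, t4.1, t4.2} {t1.1} {t1.2} {t2.1} {t2.2} {t3.1} {t3.2}


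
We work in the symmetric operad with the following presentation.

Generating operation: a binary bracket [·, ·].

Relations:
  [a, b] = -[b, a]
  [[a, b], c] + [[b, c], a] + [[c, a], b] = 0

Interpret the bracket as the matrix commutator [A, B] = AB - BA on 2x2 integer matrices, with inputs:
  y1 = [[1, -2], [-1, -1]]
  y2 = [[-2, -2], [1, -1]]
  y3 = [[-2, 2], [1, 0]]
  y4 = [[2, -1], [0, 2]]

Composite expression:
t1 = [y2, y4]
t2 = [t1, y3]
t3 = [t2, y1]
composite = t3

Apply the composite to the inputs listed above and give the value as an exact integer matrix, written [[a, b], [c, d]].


[[-10, -16], [-2, 10]]


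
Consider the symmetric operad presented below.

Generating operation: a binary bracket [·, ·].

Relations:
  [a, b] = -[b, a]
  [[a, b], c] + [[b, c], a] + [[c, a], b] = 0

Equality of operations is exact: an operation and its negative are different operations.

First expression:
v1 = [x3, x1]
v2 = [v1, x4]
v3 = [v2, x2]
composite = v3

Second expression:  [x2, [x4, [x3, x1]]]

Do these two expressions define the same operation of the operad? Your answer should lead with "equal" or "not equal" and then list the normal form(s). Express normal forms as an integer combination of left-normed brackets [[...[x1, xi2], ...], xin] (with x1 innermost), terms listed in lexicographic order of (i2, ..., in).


The first expression reduces to -[[[x1, x3], x4], x2]
The second expression reduces to -[[[x1, x3], x4], x2]
One common form — equal.

equal; the common form is -[[[x1, x3], x4], x2]


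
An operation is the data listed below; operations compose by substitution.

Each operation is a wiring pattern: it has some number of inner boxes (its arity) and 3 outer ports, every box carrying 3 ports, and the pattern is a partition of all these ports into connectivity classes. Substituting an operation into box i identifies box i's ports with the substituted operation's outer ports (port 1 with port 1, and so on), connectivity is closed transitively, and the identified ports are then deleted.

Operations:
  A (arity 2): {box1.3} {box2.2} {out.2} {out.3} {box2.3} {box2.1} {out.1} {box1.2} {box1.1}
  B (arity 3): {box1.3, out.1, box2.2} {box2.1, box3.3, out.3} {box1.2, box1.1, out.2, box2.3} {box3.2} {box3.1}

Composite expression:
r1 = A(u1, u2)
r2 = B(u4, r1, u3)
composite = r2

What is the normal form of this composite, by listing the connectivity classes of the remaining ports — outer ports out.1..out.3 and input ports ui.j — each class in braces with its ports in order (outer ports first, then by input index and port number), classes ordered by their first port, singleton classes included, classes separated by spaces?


{out.1, u4.3} {out.2, u4.1, u4.2} {out.3, u3.3} {u1.1} {u1.2} {u1.3} {u2.1} {u2.2} {u2.3} {u3.1} {u3.2}

Reachability decides: close wires over B-identified ports.
through A, on inputs (u1, u2): {out.1} {out.2} {out.3} {u1.1} {u1.2} {u1.3} {u2.1} {u2.2} {u2.3} (out.j = stage outer ports)
through B, on inputs (u4, u1, u2, u3): {out.1, u4.3} {out.2, u4.1, u4.2} {out.3, u3.3} {u1.1} {u1.2} {u1.3} {u2.1} {u2.2} {u2.3} {u3.1} {u3.2} (out.j = stage outer ports)


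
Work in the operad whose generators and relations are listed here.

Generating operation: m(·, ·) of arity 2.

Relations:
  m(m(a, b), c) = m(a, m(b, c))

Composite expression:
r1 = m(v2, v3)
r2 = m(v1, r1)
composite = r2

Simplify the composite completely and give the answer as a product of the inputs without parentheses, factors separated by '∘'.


Key point: m is associative — brackets drop, the v-order remains.
m(v2, v3) collapses to v2 ∘ v3
m(v1, m(v2, v3)) collapses to v1 ∘ v2 ∘ v3

v1 ∘ v2 ∘ v3


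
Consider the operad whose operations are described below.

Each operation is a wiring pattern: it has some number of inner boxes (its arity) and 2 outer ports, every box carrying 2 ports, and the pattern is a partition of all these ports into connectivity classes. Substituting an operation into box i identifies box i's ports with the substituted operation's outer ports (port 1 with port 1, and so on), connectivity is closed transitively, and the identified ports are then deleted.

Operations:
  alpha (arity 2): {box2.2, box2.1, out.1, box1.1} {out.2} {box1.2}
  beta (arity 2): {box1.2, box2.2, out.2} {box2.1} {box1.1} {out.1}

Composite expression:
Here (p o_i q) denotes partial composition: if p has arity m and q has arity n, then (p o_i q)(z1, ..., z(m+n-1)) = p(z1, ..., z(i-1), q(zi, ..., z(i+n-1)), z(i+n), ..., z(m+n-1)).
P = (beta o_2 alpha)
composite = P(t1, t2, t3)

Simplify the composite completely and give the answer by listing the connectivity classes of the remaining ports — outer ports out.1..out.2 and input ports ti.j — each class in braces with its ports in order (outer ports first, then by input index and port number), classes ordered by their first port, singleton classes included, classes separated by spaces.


{out.1} {out.2, t1.2} {t1.1} {t2.1, t3.1, t3.2} {t2.2}

Connectivity passes through glued beta-boundaries; trace each wire chain.
the subtree at alpha composes to {out.1, t2.1, t3.1, t3.2} {out.2} {t2.2} on (t2, t3); out.j = own outer ports
the subtree at beta composes to {out.1} {out.2, t1.2} {t1.1} {t2.1, t3.1, t3.2} {t2.2} on (t1, t2, t3); out.j = own outer ports


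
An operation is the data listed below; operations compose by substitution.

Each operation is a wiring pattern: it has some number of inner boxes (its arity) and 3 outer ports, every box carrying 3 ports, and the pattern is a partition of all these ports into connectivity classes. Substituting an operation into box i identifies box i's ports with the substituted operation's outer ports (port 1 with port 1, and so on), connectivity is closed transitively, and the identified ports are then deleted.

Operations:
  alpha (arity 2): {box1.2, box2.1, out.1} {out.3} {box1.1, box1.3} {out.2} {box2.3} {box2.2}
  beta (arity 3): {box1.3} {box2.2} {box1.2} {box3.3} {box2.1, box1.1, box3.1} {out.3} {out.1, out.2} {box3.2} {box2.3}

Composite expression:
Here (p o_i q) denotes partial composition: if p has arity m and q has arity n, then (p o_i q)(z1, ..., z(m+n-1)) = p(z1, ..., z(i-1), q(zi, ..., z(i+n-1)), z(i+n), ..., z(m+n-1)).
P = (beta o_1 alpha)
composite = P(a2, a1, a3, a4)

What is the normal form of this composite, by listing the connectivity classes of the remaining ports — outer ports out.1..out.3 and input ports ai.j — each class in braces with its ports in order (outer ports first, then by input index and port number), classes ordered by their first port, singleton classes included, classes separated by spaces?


Connectivity passes through glued beta-boundaries; trace each wire chain.
alpha over (a2, a1) gives {out.1, a1.1, a2.2} {out.2} {out.3} {a1.2} {a1.3} {a2.1, a2.3}, out.j being that stage's outer ports
beta over (a2, a1, a3, a4) gives {out.1, out.2} {out.3} {a1.1, a2.2, a3.1, a4.1} {a1.2} {a1.3} {a2.1, a2.3} {a3.2} {a3.3} {a4.2} {a4.3}, out.j being that stage's outer ports

{out.1, out.2} {out.3} {a1.1, a2.2, a3.1, a4.1} {a1.2} {a1.3} {a2.1, a2.3} {a3.2} {a3.3} {a4.2} {a4.3}


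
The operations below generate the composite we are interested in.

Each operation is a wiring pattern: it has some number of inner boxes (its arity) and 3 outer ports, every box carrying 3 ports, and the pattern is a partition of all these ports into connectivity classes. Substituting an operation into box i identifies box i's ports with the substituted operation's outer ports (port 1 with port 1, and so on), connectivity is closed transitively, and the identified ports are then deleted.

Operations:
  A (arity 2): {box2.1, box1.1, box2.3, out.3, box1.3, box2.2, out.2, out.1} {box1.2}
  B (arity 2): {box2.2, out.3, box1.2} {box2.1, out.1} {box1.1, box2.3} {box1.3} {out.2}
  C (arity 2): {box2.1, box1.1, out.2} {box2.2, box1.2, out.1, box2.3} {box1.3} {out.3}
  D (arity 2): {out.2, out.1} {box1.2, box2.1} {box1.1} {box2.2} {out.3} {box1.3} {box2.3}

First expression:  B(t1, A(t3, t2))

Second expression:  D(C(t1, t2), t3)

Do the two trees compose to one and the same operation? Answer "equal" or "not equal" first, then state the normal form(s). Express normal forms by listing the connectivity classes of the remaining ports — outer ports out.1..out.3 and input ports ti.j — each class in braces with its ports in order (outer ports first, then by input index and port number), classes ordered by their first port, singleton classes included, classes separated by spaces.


not equal; first: {out.1, out.3, t1.1, t1.2, t2.1, t2.2, t2.3, t3.1, t3.3} {out.2} {t1.3} {t3.2}; second: {out.1, out.2} {out.3} {t1.1, t2.1, t3.1} {t1.2, t2.2, t2.3} {t1.3} {t3.2} {t3.3}

Normal form of the first expression: {out.1, out.3, t1.1, t1.2, t2.1, t2.2, t2.3, t3.1, t3.3} {out.2} {t1.3} {t3.2}
Normal form of the second expression: {out.1, out.2} {out.3} {t1.1, t2.1, t3.1} {t1.2, t2.2, t2.3} {t1.3} {t3.2} {t3.3}
No match — not equal.


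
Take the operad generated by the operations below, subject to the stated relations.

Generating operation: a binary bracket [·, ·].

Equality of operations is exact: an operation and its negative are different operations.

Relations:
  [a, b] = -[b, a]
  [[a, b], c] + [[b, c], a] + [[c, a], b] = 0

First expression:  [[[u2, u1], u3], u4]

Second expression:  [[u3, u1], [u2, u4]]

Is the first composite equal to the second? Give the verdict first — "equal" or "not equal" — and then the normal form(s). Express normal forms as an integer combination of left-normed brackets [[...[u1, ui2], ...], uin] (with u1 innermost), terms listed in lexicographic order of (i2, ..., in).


not equal: they reduce to -[[[u1, u2], u3], u4] and -[[[u1, u3], u2], u4] + [[[u1, u3], u4], u2]

The first expression reduces to -[[[u1, u2], u3], u4]
The second expression reduces to -[[[u1, u3], u2], u4] + [[[u1, u3], u4], u2]
Different reductions; not equal.


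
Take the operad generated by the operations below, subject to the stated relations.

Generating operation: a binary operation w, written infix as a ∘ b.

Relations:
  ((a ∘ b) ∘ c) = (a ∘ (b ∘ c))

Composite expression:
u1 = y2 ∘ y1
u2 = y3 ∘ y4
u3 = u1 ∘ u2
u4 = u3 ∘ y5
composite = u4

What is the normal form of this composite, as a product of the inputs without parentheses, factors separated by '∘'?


y2 ∘ y1 ∘ y3 ∘ y4 ∘ y5

The w-tree's shape is irrelevant; the y-reading-order decides.
(y2 ∘ y1) flattens to y2 ∘ y1
(y3 ∘ y4) flattens to y3 ∘ y4
((y2 ∘ y1) ∘ (y3 ∘ y4)) flattens to y2 ∘ y1 ∘ y3 ∘ y4
(((y2 ∘ y1) ∘ (y3 ∘ y4)) ∘ y5) flattens to y2 ∘ y1 ∘ y3 ∘ y4 ∘ y5


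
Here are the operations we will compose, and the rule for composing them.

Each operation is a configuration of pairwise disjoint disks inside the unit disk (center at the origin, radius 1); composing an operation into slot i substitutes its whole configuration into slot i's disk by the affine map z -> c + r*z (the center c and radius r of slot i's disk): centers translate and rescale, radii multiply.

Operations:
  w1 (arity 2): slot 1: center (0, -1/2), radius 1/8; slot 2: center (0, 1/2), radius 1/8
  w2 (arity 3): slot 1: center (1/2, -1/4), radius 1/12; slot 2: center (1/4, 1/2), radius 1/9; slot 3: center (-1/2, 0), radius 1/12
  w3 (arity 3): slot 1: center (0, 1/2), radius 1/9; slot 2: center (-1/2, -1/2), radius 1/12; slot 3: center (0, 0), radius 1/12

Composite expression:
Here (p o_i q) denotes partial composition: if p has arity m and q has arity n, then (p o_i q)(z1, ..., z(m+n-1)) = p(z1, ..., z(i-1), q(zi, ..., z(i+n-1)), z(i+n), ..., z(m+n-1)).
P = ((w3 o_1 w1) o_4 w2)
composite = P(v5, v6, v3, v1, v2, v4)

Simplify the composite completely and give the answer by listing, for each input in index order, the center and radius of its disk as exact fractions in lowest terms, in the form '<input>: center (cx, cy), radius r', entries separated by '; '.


v1: center (1/24, -1/48), radius 1/144; v2: center (1/48, 1/24), radius 1/108; v3: center (-1/2, -1/2), radius 1/12; v4: center (-1/24, 0), radius 1/144; v5: center (0, 4/9), radius 1/72; v6: center (0, 5/9), radius 1/72

Affine substitution under w3: radii multiply and v-centers shift.
tracing v5 down its 2-map path: center (0, 4/9), radius 1/72
tracing v6 down its 2-map path: center (0, 5/9), radius 1/72
tracing v3 down its 1-map path: center (-1/2, -1/2), radius 1/12
tracing v1 down its 2-map path: center (1/24, -1/48), radius 1/144
tracing v2 down its 2-map path: center (1/48, 1/24), radius 1/108
tracing v4 down its 2-map path: center (-1/24, 0), radius 1/144


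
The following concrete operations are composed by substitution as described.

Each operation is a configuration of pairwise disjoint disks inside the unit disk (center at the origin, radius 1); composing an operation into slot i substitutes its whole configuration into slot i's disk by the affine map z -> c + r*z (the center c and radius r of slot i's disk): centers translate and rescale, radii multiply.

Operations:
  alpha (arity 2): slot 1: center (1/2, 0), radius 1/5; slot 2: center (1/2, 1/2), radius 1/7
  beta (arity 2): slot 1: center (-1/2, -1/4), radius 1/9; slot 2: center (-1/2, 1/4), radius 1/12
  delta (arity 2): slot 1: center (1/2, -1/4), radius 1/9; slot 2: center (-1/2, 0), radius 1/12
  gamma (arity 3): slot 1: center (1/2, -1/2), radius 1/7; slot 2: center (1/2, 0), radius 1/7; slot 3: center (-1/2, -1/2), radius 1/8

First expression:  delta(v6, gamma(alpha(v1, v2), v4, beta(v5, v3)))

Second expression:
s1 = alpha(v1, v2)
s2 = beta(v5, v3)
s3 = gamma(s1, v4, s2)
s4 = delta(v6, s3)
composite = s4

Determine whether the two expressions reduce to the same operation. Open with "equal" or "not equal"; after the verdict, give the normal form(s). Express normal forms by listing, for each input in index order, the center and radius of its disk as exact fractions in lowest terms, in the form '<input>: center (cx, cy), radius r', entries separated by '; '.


equal; the common form is v1: center (-19/42, -1/24), radius 1/420; v2: center (-19/42, -1/28), radius 1/588; v3: center (-35/64, -5/128), radius 1/1152; v4: center (-11/24, 0), radius 1/84; v5: center (-35/64, -17/384), radius 1/864; v6: center (1/2, -1/4), radius 1/9

The first expression, normalized: v1: center (-19/42, -1/24), radius 1/420; v2: center (-19/42, -1/28), radius 1/588; v3: center (-35/64, -5/128), radius 1/1152; v4: center (-11/24, 0), radius 1/84; v5: center (-35/64, -17/384), radius 1/864; v6: center (1/2, -1/4), radius 1/9
The second expression, normalized: v1: center (-19/42, -1/24), radius 1/420; v2: center (-19/42, -1/28), radius 1/588; v3: center (-35/64, -5/128), radius 1/1152; v4: center (-11/24, 0), radius 1/84; v5: center (-35/64, -17/384), radius 1/864; v6: center (1/2, -1/4), radius 1/9
The normal forms match — equal.


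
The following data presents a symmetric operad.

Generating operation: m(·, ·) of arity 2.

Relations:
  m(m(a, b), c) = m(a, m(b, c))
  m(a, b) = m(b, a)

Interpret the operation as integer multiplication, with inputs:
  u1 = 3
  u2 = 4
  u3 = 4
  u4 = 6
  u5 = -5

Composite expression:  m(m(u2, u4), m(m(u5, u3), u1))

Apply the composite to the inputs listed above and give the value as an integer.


-1440

m(u2, u4) = 24
m(u5, u3) = -20
m(m(u5, u3), u1) = -60
m(m(u2, u4), m(m(u5, u3), u1)) = -1440


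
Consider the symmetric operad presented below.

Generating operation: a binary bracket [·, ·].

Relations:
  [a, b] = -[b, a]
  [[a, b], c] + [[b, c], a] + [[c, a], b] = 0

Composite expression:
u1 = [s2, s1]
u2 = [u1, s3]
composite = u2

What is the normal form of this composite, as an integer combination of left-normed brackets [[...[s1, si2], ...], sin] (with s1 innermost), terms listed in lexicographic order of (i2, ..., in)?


-[[s1, s2], s3]

A multilinear Lie element is pinned by s1-initial words (s1 innermost).
Composite bracket: [[s2, s1], s3]
The bracket unfolds into 4 signed words via [a, b] = ab - ba (2^2 = 4).
Collect the words opening with s1:
  from s1s2s3, sign -1: term -[[s1, s2], s3]


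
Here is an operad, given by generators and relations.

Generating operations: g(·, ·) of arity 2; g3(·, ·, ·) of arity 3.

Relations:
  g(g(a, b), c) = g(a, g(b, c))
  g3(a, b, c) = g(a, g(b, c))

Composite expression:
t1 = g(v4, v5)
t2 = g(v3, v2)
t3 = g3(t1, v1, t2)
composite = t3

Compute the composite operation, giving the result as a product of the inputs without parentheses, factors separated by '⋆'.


v4 ⋆ v5 ⋆ v1 ⋆ v3 ⋆ v2

All parenthesizations of g3 agree; list the v-inputs left to right.
g(v4, v5) linearizes to v4 ⋆ v5
g(v3, v2) linearizes to v3 ⋆ v2
g3(g(v4, v5), v1, g(v3, v2)) linearizes to v4 ⋆ v5 ⋆ v1 ⋆ v3 ⋆ v2


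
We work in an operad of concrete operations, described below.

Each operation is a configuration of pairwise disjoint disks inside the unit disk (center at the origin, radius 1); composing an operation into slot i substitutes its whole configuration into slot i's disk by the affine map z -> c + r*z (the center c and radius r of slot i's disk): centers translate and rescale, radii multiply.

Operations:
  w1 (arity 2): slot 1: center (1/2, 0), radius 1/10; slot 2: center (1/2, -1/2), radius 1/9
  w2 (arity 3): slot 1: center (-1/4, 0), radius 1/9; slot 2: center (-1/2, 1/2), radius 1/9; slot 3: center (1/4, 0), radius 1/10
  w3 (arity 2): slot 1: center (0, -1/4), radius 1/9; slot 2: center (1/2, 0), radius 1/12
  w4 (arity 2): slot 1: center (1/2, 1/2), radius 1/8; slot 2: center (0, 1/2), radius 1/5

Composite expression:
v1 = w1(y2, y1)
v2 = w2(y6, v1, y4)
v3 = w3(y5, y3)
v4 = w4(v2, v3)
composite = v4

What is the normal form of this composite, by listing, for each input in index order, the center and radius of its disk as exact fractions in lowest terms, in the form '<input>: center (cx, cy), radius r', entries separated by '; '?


y1: center (4/9, 5/9), radius 1/648; y2: center (4/9, 9/16), radius 1/720; y3: center (1/10, 1/2), radius 1/60; y4: center (17/32, 1/2), radius 1/80; y5: center (0, 9/20), radius 1/45; y6: center (15/32, 1/2), radius 1/72


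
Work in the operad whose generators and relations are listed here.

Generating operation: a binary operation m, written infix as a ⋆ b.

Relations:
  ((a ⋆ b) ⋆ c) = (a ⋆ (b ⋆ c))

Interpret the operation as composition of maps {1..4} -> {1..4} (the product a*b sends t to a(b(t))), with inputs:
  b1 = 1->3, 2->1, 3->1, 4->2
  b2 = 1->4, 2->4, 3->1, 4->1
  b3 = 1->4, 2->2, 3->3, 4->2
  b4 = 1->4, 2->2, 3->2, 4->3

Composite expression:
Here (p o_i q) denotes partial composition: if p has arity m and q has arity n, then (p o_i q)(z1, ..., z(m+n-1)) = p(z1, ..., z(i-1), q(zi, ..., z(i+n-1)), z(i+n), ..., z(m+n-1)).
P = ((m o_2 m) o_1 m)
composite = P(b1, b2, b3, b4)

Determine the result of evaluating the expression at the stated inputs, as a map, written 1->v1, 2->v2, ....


1->2, 2->2, 3->2, 4->3

(b1 ⋆ b2) = 1->2, 2->2, 3->3, 4->3
(b3 ⋆ b4) = 1->2, 2->2, 3->2, 4->3
((b1 ⋆ b2) ⋆ (b3 ⋆ b4)) = 1->2, 2->2, 3->2, 4->3


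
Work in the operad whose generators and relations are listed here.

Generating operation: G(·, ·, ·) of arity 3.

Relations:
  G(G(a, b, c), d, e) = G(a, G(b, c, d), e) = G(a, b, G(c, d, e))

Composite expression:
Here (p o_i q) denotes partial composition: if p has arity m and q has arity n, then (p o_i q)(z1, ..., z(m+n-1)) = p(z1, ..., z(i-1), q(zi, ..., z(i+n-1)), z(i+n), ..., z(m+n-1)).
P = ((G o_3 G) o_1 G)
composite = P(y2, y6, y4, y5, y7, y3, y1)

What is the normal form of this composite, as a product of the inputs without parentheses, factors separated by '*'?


y2 * y6 * y4 * y5 * y7 * y3 * y1

Associativity of G dissolves the nesting; only the y-input order survives.
G(y2, y6, y4) reduces to y2 * y6 * y4
G(y7, y3, y1) reduces to y7 * y3 * y1
G(G(y2, y6, y4), y5, G(y7, y3, y1)) reduces to y2 * y6 * y4 * y5 * y7 * y3 * y1


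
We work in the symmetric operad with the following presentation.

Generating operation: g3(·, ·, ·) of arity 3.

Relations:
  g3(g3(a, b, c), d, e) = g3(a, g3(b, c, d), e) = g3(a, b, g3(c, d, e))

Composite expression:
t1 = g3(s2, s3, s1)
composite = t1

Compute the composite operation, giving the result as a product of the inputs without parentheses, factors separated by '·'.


s2 · s3 · s1

Key point: g3 is associative — brackets drop, the s-order remains.
g3(s2, s3, s1) unparenthesizes to s2 · s3 · s1


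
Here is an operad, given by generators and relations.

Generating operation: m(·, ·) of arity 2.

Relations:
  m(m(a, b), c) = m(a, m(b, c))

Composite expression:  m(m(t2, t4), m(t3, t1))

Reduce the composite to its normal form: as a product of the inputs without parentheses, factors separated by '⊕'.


The m-tree's shape is irrelevant; the t-reading-order decides.
m(t2, t4) collapses to t2 ⊕ t4
m(t3, t1) collapses to t3 ⊕ t1
m(m(t2, t4), m(t3, t1)) collapses to t2 ⊕ t4 ⊕ t3 ⊕ t1

t2 ⊕ t4 ⊕ t3 ⊕ t1


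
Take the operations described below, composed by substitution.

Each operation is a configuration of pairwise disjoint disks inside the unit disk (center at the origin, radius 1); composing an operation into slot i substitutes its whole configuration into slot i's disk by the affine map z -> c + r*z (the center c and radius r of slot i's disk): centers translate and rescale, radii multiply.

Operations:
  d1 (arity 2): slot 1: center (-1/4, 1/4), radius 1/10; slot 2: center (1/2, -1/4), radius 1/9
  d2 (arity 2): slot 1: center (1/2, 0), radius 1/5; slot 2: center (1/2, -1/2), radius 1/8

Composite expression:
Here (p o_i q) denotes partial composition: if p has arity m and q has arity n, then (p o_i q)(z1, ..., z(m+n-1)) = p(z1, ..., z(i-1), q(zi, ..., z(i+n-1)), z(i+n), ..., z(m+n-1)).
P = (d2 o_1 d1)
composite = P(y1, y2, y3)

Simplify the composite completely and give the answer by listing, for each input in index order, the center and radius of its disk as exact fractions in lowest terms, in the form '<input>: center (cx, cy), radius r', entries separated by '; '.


y1: center (9/20, 1/20), radius 1/50; y2: center (3/5, -1/20), radius 1/45; y3: center (1/2, -1/2), radius 1/8

Affine substitution under d2: radii multiply and y-centers shift.
input y1: composing its 2 substitution steps yields center (9/20, 1/20), radius 1/50
input y2: composing its 2 substitution steps yields center (3/5, -1/20), radius 1/45
input y3: composing its 1 substitution step yields center (1/2, -1/2), radius 1/8


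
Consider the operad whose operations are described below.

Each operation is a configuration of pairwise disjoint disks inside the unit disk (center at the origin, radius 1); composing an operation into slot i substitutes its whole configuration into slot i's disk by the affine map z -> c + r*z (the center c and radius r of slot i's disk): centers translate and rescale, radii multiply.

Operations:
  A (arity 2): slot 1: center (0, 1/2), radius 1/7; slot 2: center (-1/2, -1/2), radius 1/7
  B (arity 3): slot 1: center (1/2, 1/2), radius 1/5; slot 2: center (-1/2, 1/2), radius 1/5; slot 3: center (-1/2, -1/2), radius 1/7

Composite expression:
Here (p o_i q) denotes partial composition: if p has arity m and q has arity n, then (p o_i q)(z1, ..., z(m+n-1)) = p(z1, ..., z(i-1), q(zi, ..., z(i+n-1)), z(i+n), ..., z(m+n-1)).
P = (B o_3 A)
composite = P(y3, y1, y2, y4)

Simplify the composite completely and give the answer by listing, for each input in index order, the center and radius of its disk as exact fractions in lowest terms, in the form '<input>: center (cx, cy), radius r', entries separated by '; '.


y1: center (-1/2, 1/2), radius 1/5; y2: center (-1/2, -3/7), radius 1/49; y3: center (1/2, 1/2), radius 1/5; y4: center (-4/7, -4/7), radius 1/49

Only the slot chain above each y matters under B; compose those maps.
input y3: composing its 1 substitution step yields center (1/2, 1/2), radius 1/5
input y1: composing its 1 substitution step yields center (-1/2, 1/2), radius 1/5
input y2: composing its 2 substitution steps yields center (-1/2, -3/7), radius 1/49
input y4: composing its 2 substitution steps yields center (-4/7, -4/7), radius 1/49
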